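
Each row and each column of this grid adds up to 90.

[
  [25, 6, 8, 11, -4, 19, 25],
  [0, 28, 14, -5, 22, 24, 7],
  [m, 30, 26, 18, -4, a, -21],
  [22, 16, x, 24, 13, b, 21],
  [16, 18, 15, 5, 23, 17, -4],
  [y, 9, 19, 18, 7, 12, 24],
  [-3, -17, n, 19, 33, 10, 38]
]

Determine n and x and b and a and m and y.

The known cells in row 7 total 80, leaving 90 − 80 = 10 for the blank.
The known cells in row 6 total 89, leaving 90 − 89 = 1 for the blank.
The known cells in column 1 total 61, leaving 90 − 61 = 29 for the blank.
The known cells in column 3 total 92, leaving 90 − 92 = -2 for the blank.
The known cells in row 3 total 78, leaving 90 − 78 = 12 for the blank.
The known cells in row 4 total 94, leaving 90 − 94 = -4 for the blank.

n = 10, x = -2, b = -4, a = 12, m = 29, y = 1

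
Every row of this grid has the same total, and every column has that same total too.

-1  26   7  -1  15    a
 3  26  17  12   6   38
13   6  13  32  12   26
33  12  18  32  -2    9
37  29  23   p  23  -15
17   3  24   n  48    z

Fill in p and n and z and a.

Rows 2 and 3 both sum to 102, so that's the common total.
The known cells in row 1 total 46, leaving 102 − 46 = 56 for the blank.
The known cells in column 6 total 114, leaving 102 − 114 = -12 for the blank.
The known cells in row 6 total 80, leaving 102 − 80 = 22 for the blank.
The known cells in row 5 total 97, leaving 102 − 97 = 5 for the blank.

p = 5, n = 22, z = -12, a = 56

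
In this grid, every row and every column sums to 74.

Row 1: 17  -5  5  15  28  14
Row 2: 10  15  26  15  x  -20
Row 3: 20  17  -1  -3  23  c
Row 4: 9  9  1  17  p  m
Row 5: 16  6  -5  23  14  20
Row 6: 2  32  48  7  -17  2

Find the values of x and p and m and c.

The known cells in row 3 total 56, leaving 74 − 56 = 18 for the blank.
The known cells in column 6 total 34, leaving 74 − 34 = 40 for the blank.
The known cells in row 4 total 76, leaving 74 − 76 = -2 for the blank.
The known cells in row 2 total 46, leaving 74 − 46 = 28 for the blank.

x = 28, p = -2, m = 40, c = 18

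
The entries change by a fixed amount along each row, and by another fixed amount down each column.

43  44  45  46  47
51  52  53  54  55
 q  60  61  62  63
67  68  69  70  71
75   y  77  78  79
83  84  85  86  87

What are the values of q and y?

Along each row the entries change by 1 per step; down each column they change by 8.
Row 3: from 60 at column 2, stepping by 1 to column 1 gives 59.
Row 5: from 75 at column 1, stepping by 1 to column 2 gives 76.

q = 59, y = 76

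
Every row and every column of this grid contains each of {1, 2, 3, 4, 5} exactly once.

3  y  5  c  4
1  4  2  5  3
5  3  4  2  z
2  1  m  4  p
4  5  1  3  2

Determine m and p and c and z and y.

m = 3, p = 5, c = 1, z = 1, y = 2

For row 1, column 2: column 2 already has {1, 3, 4, 5}; that leaves 2.
Cell (3,5): row 3 already has {2, 3, 4, 5} → 1.
For row 4, column 5: column 5 already has {1, 2, 3, 4}; that leaves 5.
For row 1, column 4: row 1 already has {2, 3, 4, 5}; that leaves 1.
For row 4, column 3: row 4 already has {1, 2, 4, 5}; that leaves 3.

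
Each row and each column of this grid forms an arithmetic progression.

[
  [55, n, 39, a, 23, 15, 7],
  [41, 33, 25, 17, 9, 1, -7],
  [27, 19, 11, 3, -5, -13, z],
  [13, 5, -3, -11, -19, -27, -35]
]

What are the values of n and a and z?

n = 47, a = 31, z = -21

Along each row the entries change by -8 per step; down each column they change by -14.
Row 1: from 55 at column 1, stepping by -8 to column 2 gives 47.
Row 1: from 55 at column 1, stepping by -8 to column 4 gives 31.
Row 3: from 27 at column 1, stepping by -8 to column 7 gives -21.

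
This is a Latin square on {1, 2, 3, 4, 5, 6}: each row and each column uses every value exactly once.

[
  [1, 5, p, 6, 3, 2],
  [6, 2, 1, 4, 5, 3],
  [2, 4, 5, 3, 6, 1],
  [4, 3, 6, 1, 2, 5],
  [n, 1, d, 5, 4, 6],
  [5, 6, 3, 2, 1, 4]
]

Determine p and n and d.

p = 4, n = 3, d = 2

Cell (1,3): row 1 already has {1, 2, 3, 5, 6} → 4.
At (row 5, col 1): column 1 already has {1, 2, 4, 5, 6}, so the value is 3.
For row 5, column 3: row 5 already has {1, 3, 4, 5, 6}; that leaves 2.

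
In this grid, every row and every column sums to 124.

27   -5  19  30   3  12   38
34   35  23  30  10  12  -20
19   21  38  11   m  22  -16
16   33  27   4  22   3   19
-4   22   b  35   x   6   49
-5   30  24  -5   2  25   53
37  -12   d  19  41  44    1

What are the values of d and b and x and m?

d = -6, b = -1, x = 17, m = 29

Row 7: 37 − 12 + 19 + 41 + 44 + 1 = 130, so its missing entry is 124 − 130 = -6.
Row 3: 19 + 21 + 38 + 11 + 22 − 16 = 95, so its missing entry is 124 − 95 = 29.
Column 5: 3 + 10 + 29 + 22 + 2 + 41 = 107, so its missing entry is 124 − 107 = 17.
Row 5: -4 + 22 + 35 + 17 + 6 + 49 = 125, so its missing entry is 124 − 125 = -1.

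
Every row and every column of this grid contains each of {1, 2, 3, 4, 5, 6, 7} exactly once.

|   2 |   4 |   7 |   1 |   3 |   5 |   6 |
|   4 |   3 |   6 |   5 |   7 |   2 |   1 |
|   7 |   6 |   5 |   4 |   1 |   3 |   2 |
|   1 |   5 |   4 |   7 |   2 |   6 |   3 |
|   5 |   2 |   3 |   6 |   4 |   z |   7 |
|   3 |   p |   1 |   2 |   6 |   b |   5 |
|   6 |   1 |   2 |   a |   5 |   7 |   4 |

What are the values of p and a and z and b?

p = 7, a = 3, z = 1, b = 4

At (row 5, col 6): row 5 already has {2, 3, 4, 5, 6, 7}, so the value is 1.
For row 6, column 6: column 6 already has {1, 2, 3, 5, 6, 7}; that leaves 4.
At (row 6, col 2): row 6 already has {1, 2, 3, 4, 5, 6}, so the value is 7.
Cell (7,4): row 7 already has {1, 2, 4, 5, 6, 7} → 3.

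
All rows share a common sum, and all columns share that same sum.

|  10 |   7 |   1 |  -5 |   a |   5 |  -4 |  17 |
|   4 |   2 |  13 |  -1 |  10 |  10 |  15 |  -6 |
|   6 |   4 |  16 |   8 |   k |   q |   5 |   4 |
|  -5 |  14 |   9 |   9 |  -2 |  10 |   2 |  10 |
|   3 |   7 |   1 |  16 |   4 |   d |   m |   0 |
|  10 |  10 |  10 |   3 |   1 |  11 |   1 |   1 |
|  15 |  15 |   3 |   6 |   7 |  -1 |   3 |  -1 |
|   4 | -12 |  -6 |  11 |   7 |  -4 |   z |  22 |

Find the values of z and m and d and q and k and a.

z = 25, m = 0, d = 16, q = 0, k = 4, a = 16

Rows 2 and 4 both sum to 47, so that's the common total.
Row 1: 10 + 7 + 1 − 5 + 5 − 4 + 17 = 31, so its missing entry is 47 − 31 = 16.
Column 5: 16 + 10 − 2 + 4 + 1 + 7 + 7 = 43, so its missing entry is 47 − 43 = 4.
Row 8: 4 − 12 − 6 + 11 + 7 − 4 + 22 = 22, so its missing entry is 47 − 22 = 25.
Column 7: -4 + 15 + 5 + 2 + 1 + 3 + 25 = 47, so its missing entry is 47 − 47 = 0.
Row 5: 3 + 7 + 1 + 16 + 4 + 0 + 0 = 31, so its missing entry is 47 − 31 = 16.
Row 3: 6 + 4 + 16 + 8 + 4 + 5 + 4 = 47, so its missing entry is 47 − 47 = 0.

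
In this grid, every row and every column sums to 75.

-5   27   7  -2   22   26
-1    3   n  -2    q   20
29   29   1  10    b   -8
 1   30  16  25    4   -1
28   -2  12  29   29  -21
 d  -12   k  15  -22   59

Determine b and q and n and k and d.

b = 14, q = 28, n = 27, k = 12, d = 23

Row 3 has 29 + 29 + 1 + 10 − 8 = 61; the blank must be 75 − 61 = 14.
Column 5 has 22 + 14 + 4 + 29 − 22 = 47; the blank must be 75 − 47 = 28.
Row 2 has -1 + 3 − 2 + 28 + 20 = 48; the blank must be 75 − 48 = 27.
Column 1 has -5 − 1 + 29 + 1 + 28 = 52; the blank must be 75 − 52 = 23.
Row 6 has 23 − 12 + 15 − 22 + 59 = 63; the blank must be 75 − 63 = 12.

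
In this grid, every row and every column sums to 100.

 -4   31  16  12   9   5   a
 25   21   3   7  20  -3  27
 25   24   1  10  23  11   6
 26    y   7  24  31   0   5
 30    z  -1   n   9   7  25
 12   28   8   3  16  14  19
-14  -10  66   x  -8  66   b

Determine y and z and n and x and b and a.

y = 7, z = -1, n = 31, x = 13, b = -13, a = 31

Row 4 has 26 + 7 + 24 + 31 + 0 + 5 = 93; the blank must be 100 − 93 = 7.
Row 1 has -4 + 31 + 16 + 12 + 9 + 5 = 69; the blank must be 100 − 69 = 31.
Column 7 has 31 + 27 + 6 + 5 + 25 + 19 = 113; the blank must be 100 − 113 = -13.
Row 7 has -14 − 10 + 66 − 8 + 66 − 13 = 87; the blank must be 100 − 87 = 13.
Column 4 has 12 + 7 + 10 + 24 + 3 + 13 = 69; the blank must be 100 − 69 = 31.
Row 5 has 30 − 1 + 31 + 9 + 7 + 25 = 101; the blank must be 100 − 101 = -1.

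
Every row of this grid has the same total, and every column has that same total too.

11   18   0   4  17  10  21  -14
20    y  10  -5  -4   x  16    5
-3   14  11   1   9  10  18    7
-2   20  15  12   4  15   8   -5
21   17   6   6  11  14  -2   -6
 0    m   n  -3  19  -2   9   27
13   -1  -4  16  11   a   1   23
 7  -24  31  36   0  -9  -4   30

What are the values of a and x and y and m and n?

a = 8, x = 21, y = 4, m = 19, n = -2

Rows 1 and 3 both sum to 67, so that's the common total.
Row 7 has 13 − 1 − 4 + 16 + 11 + 1 + 23 = 59; the blank must be 67 − 59 = 8.
Column 6 has 10 + 10 + 15 + 14 − 2 + 8 − 9 = 46; the blank must be 67 − 46 = 21.
Row 2 has 20 + 10 − 5 − 4 + 21 + 16 + 5 = 63; the blank must be 67 − 63 = 4.
Column 2 has 18 + 4 + 14 + 20 + 17 − 1 − 24 = 48; the blank must be 67 − 48 = 19.
Row 6 has 0 + 19 − 3 + 19 − 2 + 9 + 27 = 69; the blank must be 67 − 69 = -2.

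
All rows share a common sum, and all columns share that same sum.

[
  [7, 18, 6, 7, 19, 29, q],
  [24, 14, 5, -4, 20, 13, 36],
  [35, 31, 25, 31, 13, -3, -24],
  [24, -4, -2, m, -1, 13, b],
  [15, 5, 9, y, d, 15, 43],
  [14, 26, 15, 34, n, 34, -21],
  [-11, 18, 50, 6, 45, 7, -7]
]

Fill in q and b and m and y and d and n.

q = 22, b = 59, m = 19, y = 15, d = 6, n = 6

Rows 2 and 3 both sum to 108, so that's the common total.
Row 6: 14 + 26 + 15 + 34 + 34 − 21 = 102, so its missing entry is 108 − 102 = 6.
Column 5: 19 + 20 + 13 − 1 + 6 + 45 = 102, so its missing entry is 108 − 102 = 6.
Row 5: 15 + 5 + 9 + 6 + 15 + 43 = 93, so its missing entry is 108 − 93 = 15.
Row 1: 7 + 18 + 6 + 7 + 19 + 29 = 86, so its missing entry is 108 − 86 = 22.
Column 4: 7 − 4 + 31 + 15 + 34 + 6 = 89, so its missing entry is 108 − 89 = 19.
Row 4: 24 − 4 − 2 + 19 − 1 + 13 = 49, so its missing entry is 108 − 49 = 59.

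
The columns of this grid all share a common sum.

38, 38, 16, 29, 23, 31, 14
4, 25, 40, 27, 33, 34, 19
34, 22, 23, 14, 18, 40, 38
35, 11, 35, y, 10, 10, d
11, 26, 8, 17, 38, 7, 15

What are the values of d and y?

d = 36, y = 35

The complete columns each total 122.
Column 7 is missing 122 − 86 = 36 (since 14 + 19 + 38 + 15 = 86).
Column 4 is missing 122 − 87 = 35 (since 29 + 27 + 14 + 17 = 87).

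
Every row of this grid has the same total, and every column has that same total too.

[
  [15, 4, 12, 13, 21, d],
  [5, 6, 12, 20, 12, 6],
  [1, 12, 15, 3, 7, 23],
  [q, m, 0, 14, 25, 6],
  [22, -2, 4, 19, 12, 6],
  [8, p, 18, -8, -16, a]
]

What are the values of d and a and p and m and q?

Rows 2 and 3 both sum to 61, so that's the common total.
The known cells in column 1 total 51, leaving 61 − 51 = 10 for the blank.
The known cells in row 4 total 55, leaving 61 − 55 = 6 for the blank.
The known cells in column 2 total 26, leaving 61 − 26 = 35 for the blank.
The known cells in row 6 total 37, leaving 61 − 37 = 24 for the blank.
The known cells in row 1 total 65, leaving 61 − 65 = -4 for the blank.

d = -4, a = 24, p = 35, m = 6, q = 10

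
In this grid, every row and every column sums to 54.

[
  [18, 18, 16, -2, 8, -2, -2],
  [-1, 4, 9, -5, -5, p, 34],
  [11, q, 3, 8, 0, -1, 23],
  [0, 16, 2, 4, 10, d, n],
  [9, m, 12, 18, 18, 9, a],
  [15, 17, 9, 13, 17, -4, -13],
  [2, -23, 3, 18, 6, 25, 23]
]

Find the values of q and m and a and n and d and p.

q = 10, m = 12, a = -24, n = 13, d = 9, p = 18

Row 3 has 11 + 3 + 8 + 0 − 1 + 23 = 44; the blank must be 54 − 44 = 10.
Row 2 has -1 + 4 + 9 − 5 − 5 + 34 = 36; the blank must be 54 − 36 = 18.
Column 2 has 18 + 4 + 10 + 16 + 17 − 23 = 42; the blank must be 54 − 42 = 12.
Row 5 has 9 + 12 + 12 + 18 + 18 + 9 = 78; the blank must be 54 − 78 = -24.
Column 7 has -2 + 34 + 23 − 24 − 13 + 23 = 41; the blank must be 54 − 41 = 13.
Row 4 has 0 + 16 + 2 + 4 + 10 + 13 = 45; the blank must be 54 − 45 = 9.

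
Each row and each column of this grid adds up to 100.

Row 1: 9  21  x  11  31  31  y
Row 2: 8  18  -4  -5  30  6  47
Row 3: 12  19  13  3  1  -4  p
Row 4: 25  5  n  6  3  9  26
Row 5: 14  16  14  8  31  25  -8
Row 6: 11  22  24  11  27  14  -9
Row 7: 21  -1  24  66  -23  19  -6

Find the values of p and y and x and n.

Row 3 has 12 + 19 + 13 + 3 + 1 − 4 = 44; the blank must be 100 − 44 = 56.
Row 4 has 25 + 5 + 6 + 3 + 9 + 26 = 74; the blank must be 100 − 74 = 26.
Column 3 has -4 + 13 + 26 + 14 + 24 + 24 = 97; the blank must be 100 − 97 = 3.
Row 1 has 9 + 21 + 3 + 11 + 31 + 31 = 106; the blank must be 100 − 106 = -6.

p = 56, y = -6, x = 3, n = 26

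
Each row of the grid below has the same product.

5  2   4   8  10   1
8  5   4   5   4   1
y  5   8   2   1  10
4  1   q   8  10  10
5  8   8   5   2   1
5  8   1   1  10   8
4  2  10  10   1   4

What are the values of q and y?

q = 1, y = 4

Rows 5 and 6 each multiply to 3200, so every row has product 3200.
Row 4: 4×1×8×10×10 = 3200, so the missing entry is 3200 ÷ 3200 = 1.
Row 3: 5×8×2×1×10 = 800, so the missing entry is 3200 ÷ 800 = 4.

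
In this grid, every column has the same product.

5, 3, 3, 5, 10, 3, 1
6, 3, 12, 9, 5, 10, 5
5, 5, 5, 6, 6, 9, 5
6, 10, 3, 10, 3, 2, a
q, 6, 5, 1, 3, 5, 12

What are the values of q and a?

Columns 5 and 6 each multiply to 2700, so every column has product 2700.
Column 1: 5×6×5×6 = 900, so the missing entry is 2700 ÷ 900 = 3.
Column 7: 1×5×5×12 = 300, so the missing entry is 2700 ÷ 300 = 9.

q = 3, a = 9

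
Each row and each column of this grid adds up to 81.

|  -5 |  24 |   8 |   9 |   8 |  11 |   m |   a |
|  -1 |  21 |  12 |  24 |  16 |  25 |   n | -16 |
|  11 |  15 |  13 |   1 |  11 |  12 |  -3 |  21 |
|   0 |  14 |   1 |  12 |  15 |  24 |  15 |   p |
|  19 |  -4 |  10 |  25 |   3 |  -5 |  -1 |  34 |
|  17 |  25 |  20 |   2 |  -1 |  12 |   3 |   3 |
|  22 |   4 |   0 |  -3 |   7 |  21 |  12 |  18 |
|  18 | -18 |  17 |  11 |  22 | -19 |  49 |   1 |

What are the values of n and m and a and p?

n = 0, m = 6, a = 20, p = 0

Row 2 has -1 + 21 + 12 + 24 + 16 + 25 − 16 = 81; the blank must be 81 − 81 = 0.
Row 4 has 0 + 14 + 1 + 12 + 15 + 24 + 15 = 81; the blank must be 81 − 81 = 0.
Column 8 has -16 + 21 + 0 + 34 + 3 + 18 + 1 = 61; the blank must be 81 − 61 = 20.
Row 1 has -5 + 24 + 8 + 9 + 8 + 11 + 20 = 75; the blank must be 81 − 75 = 6.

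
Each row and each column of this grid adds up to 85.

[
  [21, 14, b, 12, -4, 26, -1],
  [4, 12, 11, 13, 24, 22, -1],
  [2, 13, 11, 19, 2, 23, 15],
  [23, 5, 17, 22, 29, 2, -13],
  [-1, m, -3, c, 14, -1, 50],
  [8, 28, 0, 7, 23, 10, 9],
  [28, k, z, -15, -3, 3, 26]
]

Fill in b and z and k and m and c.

Column 4: 12 + 13 + 19 + 22 + 7 − 15 = 58, so its missing entry is 85 − 58 = 27.
Row 1: 21 + 14 + 12 − 4 + 26 − 1 = 68, so its missing entry is 85 − 68 = 17.
Column 3: 17 + 11 + 11 + 17 − 3 + 0 = 53, so its missing entry is 85 − 53 = 32.
Row 7: 28 + 32 − 15 − 3 + 3 + 26 = 71, so its missing entry is 85 − 71 = 14.
Row 5: -1 − 3 + 27 + 14 − 1 + 50 = 86, so its missing entry is 85 − 86 = -1.

b = 17, z = 32, k = 14, m = -1, c = 27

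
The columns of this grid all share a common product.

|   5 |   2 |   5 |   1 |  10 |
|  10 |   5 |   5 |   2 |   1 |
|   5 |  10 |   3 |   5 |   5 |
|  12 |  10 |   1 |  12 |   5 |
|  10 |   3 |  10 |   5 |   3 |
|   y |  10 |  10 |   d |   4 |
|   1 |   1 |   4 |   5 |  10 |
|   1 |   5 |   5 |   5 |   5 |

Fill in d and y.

d = 10, y = 5

Columns 2 and 3 each multiply to 150000, so every column has product 150000.
Column 4: 1×2×5×12×5×5×5 = 15000, so the missing entry is 150000 ÷ 15000 = 10.
Column 1: 5×10×5×12×10×1×1 = 30000, so the missing entry is 150000 ÷ 30000 = 5.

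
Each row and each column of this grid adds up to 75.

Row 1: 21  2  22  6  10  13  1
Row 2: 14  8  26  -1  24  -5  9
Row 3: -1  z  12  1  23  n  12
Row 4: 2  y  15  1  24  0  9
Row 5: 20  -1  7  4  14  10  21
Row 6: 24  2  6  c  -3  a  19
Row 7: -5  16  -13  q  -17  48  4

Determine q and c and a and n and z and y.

Row 4 has 2 + 15 + 1 + 24 + 0 + 9 = 51; the blank must be 75 − 51 = 24.
Column 2 has 2 + 8 + 24 − 1 + 2 + 16 = 51; the blank must be 75 − 51 = 24.
Row 3 has -1 + 24 + 12 + 1 + 23 + 12 = 71; the blank must be 75 − 71 = 4.
Column 6 has 13 − 5 + 4 + 0 + 10 + 48 = 70; the blank must be 75 − 70 = 5.
Row 6 has 24 + 2 + 6 − 3 + 5 + 19 = 53; the blank must be 75 − 53 = 22.
Row 7 has -5 + 16 − 13 − 17 + 48 + 4 = 33; the blank must be 75 − 33 = 42.

q = 42, c = 22, a = 5, n = 4, z = 24, y = 24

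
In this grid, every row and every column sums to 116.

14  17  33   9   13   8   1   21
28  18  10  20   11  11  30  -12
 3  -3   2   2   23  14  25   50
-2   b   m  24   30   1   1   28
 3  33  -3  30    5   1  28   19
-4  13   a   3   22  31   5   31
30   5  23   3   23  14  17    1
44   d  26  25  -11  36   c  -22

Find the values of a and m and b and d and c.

a = 15, m = 10, b = 24, d = 9, c = 9

Column 7 has 1 + 30 + 25 + 1 + 28 + 5 + 17 = 107; the blank must be 116 − 107 = 9.
Row 8 has 44 + 26 + 25 − 11 + 36 + 9 − 22 = 107; the blank must be 116 − 107 = 9.
Column 2 has 17 + 18 − 3 + 33 + 13 + 5 + 9 = 92; the blank must be 116 − 92 = 24.
Row 4 has -2 + 24 + 24 + 30 + 1 + 1 + 28 = 106; the blank must be 116 − 106 = 10.
Row 6 has -4 + 13 + 3 + 22 + 31 + 5 + 31 = 101; the blank must be 116 − 101 = 15.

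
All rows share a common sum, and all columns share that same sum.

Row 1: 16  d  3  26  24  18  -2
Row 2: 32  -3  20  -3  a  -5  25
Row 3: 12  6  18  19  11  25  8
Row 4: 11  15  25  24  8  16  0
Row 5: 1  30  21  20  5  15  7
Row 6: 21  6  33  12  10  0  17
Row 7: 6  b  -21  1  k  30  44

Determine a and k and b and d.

a = 33, k = 8, b = 31, d = 14

Rows 3 and 4 both sum to 99, so that's the common total.
The known cells in row 1 total 85, leaving 99 − 85 = 14 for the blank.
The known cells in column 2 total 68, leaving 99 − 68 = 31 for the blank.
The known cells in row 7 total 91, leaving 99 − 91 = 8 for the blank.
The known cells in row 2 total 66, leaving 99 − 66 = 33 for the blank.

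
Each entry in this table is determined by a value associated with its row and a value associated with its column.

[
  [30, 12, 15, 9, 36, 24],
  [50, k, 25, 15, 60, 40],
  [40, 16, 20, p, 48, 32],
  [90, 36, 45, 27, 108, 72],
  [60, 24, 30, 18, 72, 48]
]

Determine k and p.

Each row is a constant multiple of every other row — this is a multiplication table with the headers hidden.
Row 2 is 50/30 = 5/3 times row 1, so its entry in column 2 is 12 × 5/3 = 20.
Row 3 is 40/30 = 4/3 times row 1, so its entry in column 4 is 9 × 4/3 = 12.

k = 20, p = 12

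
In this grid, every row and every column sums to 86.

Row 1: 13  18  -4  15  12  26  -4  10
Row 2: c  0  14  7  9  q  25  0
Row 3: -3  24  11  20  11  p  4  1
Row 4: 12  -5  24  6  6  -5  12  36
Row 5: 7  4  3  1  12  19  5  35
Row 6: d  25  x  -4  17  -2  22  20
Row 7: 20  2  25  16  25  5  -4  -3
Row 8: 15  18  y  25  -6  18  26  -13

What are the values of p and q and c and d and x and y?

p = 18, q = 7, c = 24, d = -2, x = 10, y = 3

Row 8: 15 + 18 + 25 − 6 + 18 + 26 − 13 = 83, so its missing entry is 86 − 83 = 3.
Row 3: -3 + 24 + 11 + 20 + 11 + 4 + 1 = 68, so its missing entry is 86 − 68 = 18.
Column 6: 26 + 18 − 5 + 19 − 2 + 5 + 18 = 79, so its missing entry is 86 − 79 = 7.
Row 2: 0 + 14 + 7 + 9 + 7 + 25 + 0 = 62, so its missing entry is 86 − 62 = 24.
Column 1: 13 + 24 − 3 + 12 + 7 + 20 + 15 = 88, so its missing entry is 86 − 88 = -2.
Row 6: -2 + 25 − 4 + 17 − 2 + 22 + 20 = 76, so its missing entry is 86 − 76 = 10.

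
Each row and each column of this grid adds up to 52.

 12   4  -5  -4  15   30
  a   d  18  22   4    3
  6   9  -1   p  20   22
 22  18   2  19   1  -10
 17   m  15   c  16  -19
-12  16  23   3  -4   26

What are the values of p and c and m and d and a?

p = -4, c = 16, m = 7, d = -2, a = 7

Row 3 has 6 + 9 − 1 + 20 + 22 = 56; the blank must be 52 − 56 = -4.
Column 4 has -4 + 22 − 4 + 19 + 3 = 36; the blank must be 52 − 36 = 16.
Column 1 has 12 + 6 + 22 + 17 − 12 = 45; the blank must be 52 − 45 = 7.
Row 2 has 7 + 18 + 22 + 4 + 3 = 54; the blank must be 52 − 54 = -2.
Row 5 has 17 + 15 + 16 + 16 − 19 = 45; the blank must be 52 − 45 = 7.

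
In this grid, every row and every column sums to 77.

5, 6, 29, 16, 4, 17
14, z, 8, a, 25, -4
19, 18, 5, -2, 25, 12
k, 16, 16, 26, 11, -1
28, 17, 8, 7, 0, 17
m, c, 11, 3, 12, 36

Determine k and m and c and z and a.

k = 9, m = 2, c = 13, z = 7, a = 27

Row 4 has 16 + 16 + 26 + 11 − 1 = 68; the blank must be 77 − 68 = 9.
Column 1 has 5 + 14 + 19 + 9 + 28 = 75; the blank must be 77 − 75 = 2.
Row 6 has 2 + 11 + 3 + 12 + 36 = 64; the blank must be 77 − 64 = 13.
Column 2 has 6 + 18 + 16 + 17 + 13 = 70; the blank must be 77 − 70 = 7.
Row 2 has 14 + 7 + 8 + 25 − 4 = 50; the blank must be 77 − 50 = 27.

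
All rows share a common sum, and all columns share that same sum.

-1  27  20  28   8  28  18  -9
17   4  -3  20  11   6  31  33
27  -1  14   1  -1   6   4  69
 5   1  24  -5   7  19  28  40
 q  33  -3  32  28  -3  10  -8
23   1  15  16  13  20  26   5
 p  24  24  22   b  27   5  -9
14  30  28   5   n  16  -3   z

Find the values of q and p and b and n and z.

Rows 1 and 2 both sum to 119, so that's the common total.
The known cells in row 5 total 89, leaving 119 − 89 = 30 for the blank.
The known cells in column 8 total 121, leaving 119 − 121 = -2 for the blank.
The known cells in row 8 total 88, leaving 119 − 88 = 31 for the blank.
The known cells in column 5 total 97, leaving 119 − 97 = 22 for the blank.
The known cells in row 7 total 115, leaving 119 − 115 = 4 for the blank.

q = 30, p = 4, b = 22, n = 31, z = -2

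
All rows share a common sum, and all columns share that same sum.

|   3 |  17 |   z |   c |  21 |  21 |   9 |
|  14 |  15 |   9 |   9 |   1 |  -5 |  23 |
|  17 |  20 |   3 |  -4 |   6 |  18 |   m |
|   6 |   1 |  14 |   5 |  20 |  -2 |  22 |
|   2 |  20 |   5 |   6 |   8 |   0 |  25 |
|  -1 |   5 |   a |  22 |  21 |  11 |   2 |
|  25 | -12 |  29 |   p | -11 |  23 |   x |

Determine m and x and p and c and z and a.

Rows 2 and 4 both sum to 66, so that's the common total.
The known cells in row 3 total 60, leaving 66 − 60 = 6 for the blank.
The known cells in column 7 total 87, leaving 66 − 87 = -21 for the blank.
The known cells in row 7 total 33, leaving 66 − 33 = 33 for the blank.
The known cells in column 4 total 71, leaving 66 − 71 = -5 for the blank.
The known cells in row 1 total 66, leaving 66 − 66 = 0 for the blank.
The known cells in row 6 total 60, leaving 66 − 60 = 6 for the blank.

m = 6, x = -21, p = 33, c = -5, z = 0, a = 6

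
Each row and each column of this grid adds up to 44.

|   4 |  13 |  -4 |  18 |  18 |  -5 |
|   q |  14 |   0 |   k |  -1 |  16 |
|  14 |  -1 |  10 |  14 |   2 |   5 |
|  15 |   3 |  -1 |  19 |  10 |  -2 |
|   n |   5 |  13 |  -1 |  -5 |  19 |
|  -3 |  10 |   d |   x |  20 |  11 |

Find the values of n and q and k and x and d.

The known cells in row 5 total 31, leaving 44 − 31 = 13 for the blank.
The known cells in column 1 total 43, leaving 44 − 43 = 1 for the blank.
The known cells in row 2 total 30, leaving 44 − 30 = 14 for the blank.
The known cells in column 4 total 64, leaving 44 − 64 = -20 for the blank.
The known cells in row 6 total 18, leaving 44 − 18 = 26 for the blank.

n = 13, q = 1, k = 14, x = -20, d = 26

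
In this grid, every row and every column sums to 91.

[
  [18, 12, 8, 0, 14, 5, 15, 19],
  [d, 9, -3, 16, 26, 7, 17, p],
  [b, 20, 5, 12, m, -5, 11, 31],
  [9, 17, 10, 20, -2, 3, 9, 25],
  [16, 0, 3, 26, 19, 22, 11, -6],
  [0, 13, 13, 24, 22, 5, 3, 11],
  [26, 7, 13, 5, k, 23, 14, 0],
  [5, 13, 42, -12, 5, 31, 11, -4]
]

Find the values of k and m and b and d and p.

Row 7: 26 + 7 + 13 + 5 + 23 + 14 + 0 = 88, so its missing entry is 91 − 88 = 3.
Column 5: 14 + 26 − 2 + 19 + 22 + 3 + 5 = 87, so its missing entry is 91 − 87 = 4.
Row 3: 20 + 5 + 12 + 4 − 5 + 11 + 31 = 78, so its missing entry is 91 − 78 = 13.
Column 8: 19 + 31 + 25 − 6 + 11 + 0 − 4 = 76, so its missing entry is 91 − 76 = 15.
Row 2: 9 − 3 + 16 + 26 + 7 + 17 + 15 = 87, so its missing entry is 91 − 87 = 4.

k = 3, m = 4, b = 13, d = 4, p = 15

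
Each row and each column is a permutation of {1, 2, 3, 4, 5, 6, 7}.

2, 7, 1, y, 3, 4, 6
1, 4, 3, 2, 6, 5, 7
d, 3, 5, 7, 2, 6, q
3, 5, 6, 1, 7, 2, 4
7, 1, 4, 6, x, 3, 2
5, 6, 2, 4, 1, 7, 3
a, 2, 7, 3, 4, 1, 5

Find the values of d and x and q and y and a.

d = 4, x = 5, q = 1, y = 5, a = 6

For row 5, column 5: row 5 already has {1, 2, 3, 4, 6, 7}; that leaves 5.
For row 1, column 4: row 1 already has {1, 2, 3, 4, 6, 7}; that leaves 5.
For row 3, column 7: column 7 already has {2, 3, 4, 5, 6, 7}; that leaves 1.
At (row 3, col 1): row 3 already has {1, 2, 3, 5, 6, 7}, so the value is 4.
Cell (7,1): row 7 already has {1, 2, 3, 4, 5, 7} → 6.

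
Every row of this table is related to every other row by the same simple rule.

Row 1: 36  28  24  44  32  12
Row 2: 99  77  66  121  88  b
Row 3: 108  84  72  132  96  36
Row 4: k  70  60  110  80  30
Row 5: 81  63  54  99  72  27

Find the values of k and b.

k = 90, b = 33

Each row is a constant multiple of every other row — this is a multiplication table with the headers hidden.
Row 4 is 110/44 = 5/2 times row 1, so its entry in column 1 is 36 × 5/2 = 90.
Row 2 is 121/44 = 11/4 times row 1, so its entry in column 6 is 12 × 11/4 = 33.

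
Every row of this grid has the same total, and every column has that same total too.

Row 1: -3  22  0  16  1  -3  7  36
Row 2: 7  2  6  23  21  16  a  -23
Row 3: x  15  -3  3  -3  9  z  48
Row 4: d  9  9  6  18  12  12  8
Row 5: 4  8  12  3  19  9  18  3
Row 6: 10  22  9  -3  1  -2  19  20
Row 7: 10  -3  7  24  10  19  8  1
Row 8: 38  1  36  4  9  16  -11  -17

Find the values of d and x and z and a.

d = 2, x = 8, z = -1, a = 24

Rows 1 and 5 both sum to 76, so that's the common total.
The known cells in row 2 total 52, leaving 76 − 52 = 24 for the blank.
The known cells in column 7 total 77, leaving 76 − 77 = -1 for the blank.
The known cells in row 3 total 68, leaving 76 − 68 = 8 for the blank.
The known cells in row 4 total 74, leaving 76 − 74 = 2 for the blank.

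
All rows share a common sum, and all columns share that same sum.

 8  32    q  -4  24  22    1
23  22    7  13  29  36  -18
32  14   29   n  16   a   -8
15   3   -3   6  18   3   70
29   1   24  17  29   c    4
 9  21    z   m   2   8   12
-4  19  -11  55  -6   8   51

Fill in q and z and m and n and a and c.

Rows 2 and 4 both sum to 112, so that's the common total.
Row 1: 8 + 32 − 4 + 24 + 22 + 1 = 83, so its missing entry is 112 − 83 = 29.
Row 5: 29 + 1 + 24 + 17 + 29 + 4 = 104, so its missing entry is 112 − 104 = 8.
Column 6: 22 + 36 + 3 + 8 + 8 + 8 = 85, so its missing entry is 112 − 85 = 27.
Row 3: 32 + 14 + 29 + 16 + 27 − 8 = 110, so its missing entry is 112 − 110 = 2.
Column 4: -4 + 13 + 2 + 6 + 17 + 55 = 89, so its missing entry is 112 − 89 = 23.
Row 6: 9 + 21 + 23 + 2 + 8 + 12 = 75, so its missing entry is 112 − 75 = 37.

q = 29, z = 37, m = 23, n = 2, a = 27, c = 8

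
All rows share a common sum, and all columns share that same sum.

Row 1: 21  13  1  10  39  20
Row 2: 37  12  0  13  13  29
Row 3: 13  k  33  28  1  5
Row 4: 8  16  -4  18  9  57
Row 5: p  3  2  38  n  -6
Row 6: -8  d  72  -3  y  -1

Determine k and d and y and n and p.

k = 24, d = 36, y = 8, n = 34, p = 33

Rows 1 and 2 both sum to 104, so that's the common total.
The known cells in column 1 total 71, leaving 104 − 71 = 33 for the blank.
The known cells in row 5 total 70, leaving 104 − 70 = 34 for the blank.
The known cells in row 3 total 80, leaving 104 − 80 = 24 for the blank.
The known cells in column 5 total 96, leaving 104 − 96 = 8 for the blank.
The known cells in row 6 total 68, leaving 104 − 68 = 36 for the blank.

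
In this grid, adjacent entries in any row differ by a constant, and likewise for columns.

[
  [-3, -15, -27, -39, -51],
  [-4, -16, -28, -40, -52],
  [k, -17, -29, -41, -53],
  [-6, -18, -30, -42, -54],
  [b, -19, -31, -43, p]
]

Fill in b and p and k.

b = -7, p = -55, k = -5

Along each row the entries change by -12 per step; down each column they change by -1.
Row 5: from -19 at column 2, stepping by -12 to column 1 gives -7.
Row 5: from -19 at column 2, stepping by -12 to column 5 gives -55.
Row 3: from -17 at column 2, stepping by -12 to column 1 gives -5.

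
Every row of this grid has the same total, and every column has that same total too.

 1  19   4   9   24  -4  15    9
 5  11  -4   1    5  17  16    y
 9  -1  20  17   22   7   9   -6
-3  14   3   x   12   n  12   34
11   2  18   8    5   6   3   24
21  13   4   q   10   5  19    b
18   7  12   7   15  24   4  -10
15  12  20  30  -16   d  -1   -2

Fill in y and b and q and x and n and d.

Rows 1 and 3 both sum to 77, so that's the common total.
Row 2 has 5 + 11 − 4 + 1 + 5 + 17 + 16 = 51; the blank must be 77 − 51 = 26.
Column 8 has 9 + 26 − 6 + 34 + 24 − 10 − 2 = 75; the blank must be 77 − 75 = 2.
Row 6 has 21 + 13 + 4 + 10 + 5 + 19 + 2 = 74; the blank must be 77 − 74 = 3.
Column 4 has 9 + 1 + 17 + 8 + 3 + 7 + 30 = 75; the blank must be 77 − 75 = 2.
Row 8 has 15 + 12 + 20 + 30 − 16 − 1 − 2 = 58; the blank must be 77 − 58 = 19.
Row 4 has -3 + 14 + 3 + 2 + 12 + 12 + 34 = 74; the blank must be 77 − 74 = 3.

y = 26, b = 2, q = 3, x = 2, n = 3, d = 19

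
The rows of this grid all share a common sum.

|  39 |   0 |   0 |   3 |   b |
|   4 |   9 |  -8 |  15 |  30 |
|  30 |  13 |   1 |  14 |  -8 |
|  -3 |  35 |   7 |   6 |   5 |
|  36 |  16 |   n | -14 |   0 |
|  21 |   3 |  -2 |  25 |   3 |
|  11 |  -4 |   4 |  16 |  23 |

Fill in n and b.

Row 4 sums to 50 and so does row 7; that's the common total.
In row 5 the known cells total 38, leaving 50 − 38 = 12.
In row 1 the known cells total 42, leaving 50 − 42 = 8.

n = 12, b = 8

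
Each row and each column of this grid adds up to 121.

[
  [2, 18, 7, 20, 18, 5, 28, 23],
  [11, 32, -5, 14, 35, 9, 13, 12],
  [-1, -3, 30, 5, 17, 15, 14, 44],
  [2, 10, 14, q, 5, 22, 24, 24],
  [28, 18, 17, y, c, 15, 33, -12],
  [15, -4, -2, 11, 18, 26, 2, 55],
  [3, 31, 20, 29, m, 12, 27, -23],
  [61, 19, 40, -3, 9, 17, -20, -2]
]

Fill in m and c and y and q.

m = 22, c = -3, y = 25, q = 20

Row 4 has 2 + 10 + 14 + 5 + 22 + 24 + 24 = 101; the blank must be 121 − 101 = 20.
Row 7 has 3 + 31 + 20 + 29 + 12 + 27 − 23 = 99; the blank must be 121 − 99 = 22.
Column 5 has 18 + 35 + 17 + 5 + 18 + 22 + 9 = 124; the blank must be 121 − 124 = -3.
Row 5 has 28 + 18 + 17 − 3 + 15 + 33 − 12 = 96; the blank must be 121 − 96 = 25.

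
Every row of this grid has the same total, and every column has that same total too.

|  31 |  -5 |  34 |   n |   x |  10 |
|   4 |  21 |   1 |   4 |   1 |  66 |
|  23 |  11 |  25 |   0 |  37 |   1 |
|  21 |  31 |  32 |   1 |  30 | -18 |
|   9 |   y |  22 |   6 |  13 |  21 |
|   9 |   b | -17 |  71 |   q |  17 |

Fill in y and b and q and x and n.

Rows 2 and 3 both sum to 97, so that's the common total.
The known cells in column 4 total 82, leaving 97 − 82 = 15 for the blank.
The known cells in row 1 total 85, leaving 97 − 85 = 12 for the blank.
The known cells in column 5 total 93, leaving 97 − 93 = 4 for the blank.
The known cells in row 6 total 84, leaving 97 − 84 = 13 for the blank.
The known cells in row 5 total 71, leaving 97 − 71 = 26 for the blank.

y = 26, b = 13, q = 4, x = 12, n = 15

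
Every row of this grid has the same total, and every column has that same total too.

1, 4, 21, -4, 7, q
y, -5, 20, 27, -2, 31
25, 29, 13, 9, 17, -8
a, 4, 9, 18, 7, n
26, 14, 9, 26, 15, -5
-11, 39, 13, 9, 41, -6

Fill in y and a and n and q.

Rows 3 and 5 both sum to 85, so that's the common total.
Row 2: -5 + 20 + 27 − 2 + 31 = 71, so its missing entry is 85 − 71 = 14.
Row 1: 1 + 4 + 21 − 4 + 7 = 29, so its missing entry is 85 − 29 = 56.
Column 6: 56 + 31 − 8 − 5 − 6 = 68, so its missing entry is 85 − 68 = 17.
Row 4: 4 + 9 + 18 + 7 + 17 = 55, so its missing entry is 85 − 55 = 30.

y = 14, a = 30, n = 17, q = 56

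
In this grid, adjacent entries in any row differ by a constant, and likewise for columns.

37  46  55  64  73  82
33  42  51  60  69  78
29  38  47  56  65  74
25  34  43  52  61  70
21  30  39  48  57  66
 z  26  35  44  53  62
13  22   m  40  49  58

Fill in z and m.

Along each row the entries change by 9 per step; down each column they change by -4.
Row 6: from 26 at column 2, stepping by 9 to column 1 gives 17.
Row 7: from 13 at column 1, stepping by 9 to column 3 gives 31.

z = 17, m = 31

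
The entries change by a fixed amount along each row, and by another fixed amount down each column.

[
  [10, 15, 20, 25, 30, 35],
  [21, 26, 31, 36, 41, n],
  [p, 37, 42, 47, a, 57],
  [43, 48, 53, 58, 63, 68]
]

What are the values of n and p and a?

n = 46, p = 32, a = 52

Along each row the entries change by 5 per step; down each column they change by 11.
Row 2: from 21 at column 1, stepping by 5 to column 6 gives 46.
Row 3: from 37 at column 2, stepping by 5 to column 1 gives 32.
Row 3: from 37 at column 2, stepping by 5 to column 5 gives 52.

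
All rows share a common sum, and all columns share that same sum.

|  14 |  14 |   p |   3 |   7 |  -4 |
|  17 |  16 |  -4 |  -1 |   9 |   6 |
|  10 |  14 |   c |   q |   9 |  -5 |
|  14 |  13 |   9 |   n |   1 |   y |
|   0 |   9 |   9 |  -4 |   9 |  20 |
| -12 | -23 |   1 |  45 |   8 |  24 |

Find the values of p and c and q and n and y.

Rows 2 and 5 both sum to 43, so that's the common total.
Row 1: 14 + 14 + 3 + 7 − 4 = 34, so its missing entry is 43 − 34 = 9.
Column 3: 9 − 4 + 9 + 9 + 1 = 24, so its missing entry is 43 − 24 = 19.
Row 3: 10 + 14 + 19 + 9 − 5 = 47, so its missing entry is 43 − 47 = -4.
Column 4: 3 − 1 − 4 − 4 + 45 = 39, so its missing entry is 43 − 39 = 4.
Row 4: 14 + 13 + 9 + 4 + 1 = 41, so its missing entry is 43 − 41 = 2.

p = 9, c = 19, q = -4, n = 4, y = 2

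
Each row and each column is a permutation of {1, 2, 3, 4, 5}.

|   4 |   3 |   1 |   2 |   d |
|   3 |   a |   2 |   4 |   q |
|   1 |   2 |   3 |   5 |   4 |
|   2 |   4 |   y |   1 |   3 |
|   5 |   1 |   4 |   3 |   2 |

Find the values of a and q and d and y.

For row 2, column 2: column 2 already has {1, 2, 3, 4}; that leaves 5.
For row 1, column 5: row 1 already has {1, 2, 3, 4}; that leaves 5.
At (row 4, col 3): row 4 already has {1, 2, 3, 4}, so the value is 5.
Cell (2,5): row 2 already has {2, 3, 4, 5} → 1.

a = 5, q = 1, d = 5, y = 5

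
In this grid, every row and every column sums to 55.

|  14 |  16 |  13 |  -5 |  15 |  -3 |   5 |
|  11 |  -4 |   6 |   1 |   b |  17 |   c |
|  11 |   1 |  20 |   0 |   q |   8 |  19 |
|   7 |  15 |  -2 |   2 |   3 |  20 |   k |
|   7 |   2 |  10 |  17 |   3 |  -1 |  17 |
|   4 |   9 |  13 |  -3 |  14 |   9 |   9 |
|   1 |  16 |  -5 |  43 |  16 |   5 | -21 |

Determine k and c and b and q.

Row 3 has 11 + 1 + 20 + 0 + 8 + 19 = 59; the blank must be 55 − 59 = -4.
Column 5 has 15 − 4 + 3 + 3 + 14 + 16 = 47; the blank must be 55 − 47 = 8.
Row 2 has 11 − 4 + 6 + 1 + 8 + 17 = 39; the blank must be 55 − 39 = 16.
Row 4 has 7 + 15 − 2 + 2 + 3 + 20 = 45; the blank must be 55 − 45 = 10.

k = 10, c = 16, b = 8, q = -4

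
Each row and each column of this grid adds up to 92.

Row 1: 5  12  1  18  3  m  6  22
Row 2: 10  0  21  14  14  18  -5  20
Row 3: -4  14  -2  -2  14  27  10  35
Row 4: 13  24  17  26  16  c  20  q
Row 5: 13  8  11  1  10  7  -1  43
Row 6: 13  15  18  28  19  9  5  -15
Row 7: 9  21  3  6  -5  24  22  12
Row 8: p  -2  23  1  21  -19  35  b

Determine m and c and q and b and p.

m = 25, c = 1, q = -25, b = 0, p = 33

The known cells in column 1 total 59, leaving 92 − 59 = 33 for the blank.
The known cells in row 8 total 92, leaving 92 − 92 = 0 for the blank.
The known cells in column 8 total 117, leaving 92 − 117 = -25 for the blank.
The known cells in row 1 total 67, leaving 92 − 67 = 25 for the blank.
The known cells in row 4 total 91, leaving 92 − 91 = 1 for the blank.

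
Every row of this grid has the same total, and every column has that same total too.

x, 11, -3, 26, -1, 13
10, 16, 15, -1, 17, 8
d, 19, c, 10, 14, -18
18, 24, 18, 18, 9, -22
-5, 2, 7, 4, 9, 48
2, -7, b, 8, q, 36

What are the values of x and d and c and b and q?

Rows 2 and 4 both sum to 65, so that's the common total.
The known cells in row 1 total 46, leaving 65 − 46 = 19 for the blank.
The known cells in column 5 total 48, leaving 65 − 48 = 17 for the blank.
The known cells in column 1 total 44, leaving 65 − 44 = 21 for the blank.
The known cells in row 3 total 46, leaving 65 − 46 = 19 for the blank.
The known cells in row 6 total 56, leaving 65 − 56 = 9 for the blank.

x = 19, d = 21, c = 19, b = 9, q = 17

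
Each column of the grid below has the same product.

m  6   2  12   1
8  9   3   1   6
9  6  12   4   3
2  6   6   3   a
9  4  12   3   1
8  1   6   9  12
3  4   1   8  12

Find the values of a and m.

Columns 2 and 4 each multiply to 31104, so every column has product 31104.
Column 5: 1×6×3×1×12×12 = 2592, so the missing entry is 31104 ÷ 2592 = 12.
Column 1: 8×9×2×9×8×3 = 31104, so the missing entry is 31104 ÷ 31104 = 1.

a = 12, m = 1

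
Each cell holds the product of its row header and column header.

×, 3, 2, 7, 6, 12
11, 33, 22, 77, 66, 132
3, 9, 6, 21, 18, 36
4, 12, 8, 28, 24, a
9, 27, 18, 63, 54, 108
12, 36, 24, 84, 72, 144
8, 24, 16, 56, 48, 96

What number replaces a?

4 × 12 = 48.

48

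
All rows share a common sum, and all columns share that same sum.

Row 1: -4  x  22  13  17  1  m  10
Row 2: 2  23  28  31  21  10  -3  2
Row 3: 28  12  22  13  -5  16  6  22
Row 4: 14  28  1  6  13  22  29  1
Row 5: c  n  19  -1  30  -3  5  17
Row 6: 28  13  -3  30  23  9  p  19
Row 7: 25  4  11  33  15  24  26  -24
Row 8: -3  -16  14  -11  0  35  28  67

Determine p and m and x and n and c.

Rows 2 and 3 both sum to 114, so that's the common total.
Column 1: -4 + 2 + 28 + 14 + 28 + 25 − 3 = 90, so its missing entry is 114 − 90 = 24.
Row 6: 28 + 13 − 3 + 30 + 23 + 9 + 19 = 119, so its missing entry is 114 − 119 = -5.
Column 7: -3 + 6 + 29 + 5 − 5 + 26 + 28 = 86, so its missing entry is 114 − 86 = 28.
Row 1: -4 + 22 + 13 + 17 + 1 + 28 + 10 = 87, so its missing entry is 114 − 87 = 27.
Row 5: 24 + 19 − 1 + 30 − 3 + 5 + 17 = 91, so its missing entry is 114 − 91 = 23.

p = -5, m = 28, x = 27, n = 23, c = 24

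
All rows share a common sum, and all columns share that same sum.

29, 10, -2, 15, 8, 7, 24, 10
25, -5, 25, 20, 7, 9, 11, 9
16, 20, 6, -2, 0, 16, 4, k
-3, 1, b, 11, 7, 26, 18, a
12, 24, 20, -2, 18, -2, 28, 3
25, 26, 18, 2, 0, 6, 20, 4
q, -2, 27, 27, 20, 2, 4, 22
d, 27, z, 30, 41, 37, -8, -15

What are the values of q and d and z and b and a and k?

Rows 1 and 2 both sum to 101, so that's the common total.
Row 3 has 16 + 20 + 6 − 2 + 0 + 16 + 4 = 60; the blank must be 101 − 60 = 41.
Column 8 has 10 + 9 + 41 + 3 + 4 + 22 − 15 = 74; the blank must be 101 − 74 = 27.
Row 7 has -2 + 27 + 27 + 20 + 2 + 4 + 22 = 100; the blank must be 101 − 100 = 1.
Column 1 has 29 + 25 + 16 − 3 + 12 + 25 + 1 = 105; the blank must be 101 − 105 = -4.
Row 8 has -4 + 27 + 30 + 41 + 37 − 8 − 15 = 108; the blank must be 101 − 108 = -7.
Row 4 has -3 + 1 + 11 + 7 + 26 + 18 + 27 = 87; the blank must be 101 − 87 = 14.

q = 1, d = -4, z = -7, b = 14, a = 27, k = 41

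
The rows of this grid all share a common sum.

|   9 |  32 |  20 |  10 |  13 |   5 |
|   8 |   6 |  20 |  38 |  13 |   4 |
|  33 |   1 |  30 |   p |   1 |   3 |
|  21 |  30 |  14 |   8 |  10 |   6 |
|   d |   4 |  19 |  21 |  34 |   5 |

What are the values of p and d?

Rows 1 and 4 both add up to 89, so every row sums to 89.
Row 3: 33 + 1 + 30 + 1 + 3 = 68, so the missing entry is 89 − 68 = 21.
Row 5: 4 + 19 + 21 + 34 + 5 = 83, so the missing entry is 89 − 83 = 6.

p = 21, d = 6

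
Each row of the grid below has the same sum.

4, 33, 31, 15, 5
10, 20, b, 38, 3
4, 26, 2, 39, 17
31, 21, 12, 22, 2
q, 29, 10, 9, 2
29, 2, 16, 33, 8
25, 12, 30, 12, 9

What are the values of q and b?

Rows 3 and 7 both add up to 88, so every row sums to 88.
Row 5: 29 + 10 + 9 + 2 = 50, so the missing entry is 88 − 50 = 38.
Row 2: 10 + 20 + 38 + 3 = 71, so the missing entry is 88 − 71 = 17.

q = 38, b = 17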